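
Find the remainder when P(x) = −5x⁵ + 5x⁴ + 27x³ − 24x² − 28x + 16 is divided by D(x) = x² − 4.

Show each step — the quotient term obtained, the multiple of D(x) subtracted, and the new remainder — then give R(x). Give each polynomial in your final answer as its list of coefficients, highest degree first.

Step 1: lead(−5x⁵ + 5x⁴ + 27x³ − 24x² − 28x + 16) ÷ lead(D) = −5x⁵ ÷ x² = −5x³. Subtract (−5x³)·D = −5x⁵ + 20x³. Remainder: 5x⁴ + 7x³ − 24x² − 28x + 16.
Step 2: lead(5x⁴ + 7x³ − 24x² − 28x + 16) ÷ lead(D) = 5x⁴ ÷ x² = 5x². Subtract (5x²)·D = 5x⁴ − 20x². Remainder: 7x³ − 4x² − 28x + 16.
Step 3: lead(7x³ − 4x² − 28x + 16) ÷ lead(D) = 7x³ ÷ x² = 7x. Subtract (7x)·D = 7x³ − 28x. Remainder: −4x² + 16.
Step 4: lead(−4x² + 16) ÷ lead(D) = −4x² ÷ x² = −4. Subtract (−4)·D = −4x² + 16. Remainder: 0.

R = [0]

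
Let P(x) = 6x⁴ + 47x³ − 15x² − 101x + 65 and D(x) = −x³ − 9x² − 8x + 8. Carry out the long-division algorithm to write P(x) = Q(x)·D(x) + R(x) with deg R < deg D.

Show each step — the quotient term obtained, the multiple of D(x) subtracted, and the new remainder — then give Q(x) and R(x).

Q(x) = −6x + 7; R(x) = 3x + 9

Step 1: lead(6x⁴ + 47x³ − 15x² − 101x + 65) ÷ lead(D) = 6x⁴ ÷ −x³ = −6x. Subtract (−6x)·D = 6x⁴ + 54x³ + 48x² − 48x. Remainder: −7x³ − 63x² − 53x + 65.
Step 2: lead(−7x³ − 63x² − 53x + 65) ÷ lead(D) = −7x³ ÷ −x³ = 7. Subtract (7)·D = −7x³ − 63x² − 56x + 56. Remainder: 3x + 9.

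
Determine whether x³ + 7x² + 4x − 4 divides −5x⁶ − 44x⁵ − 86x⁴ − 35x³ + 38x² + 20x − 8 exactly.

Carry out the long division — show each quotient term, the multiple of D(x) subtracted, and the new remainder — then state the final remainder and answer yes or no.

Step 1: lead(−5x⁶ − 44x⁵ − 86x⁴ − 35x³ + 38x² + 20x − 8) ÷ lead(D) = −5x⁶ ÷ x³ = −5x³. Subtract (−5x³)·D = −5x⁶ − 35x⁵ − 20x⁴ + 20x³. Remainder: −9x⁵ − 66x⁴ − 55x³ + 38x² + 20x − 8.
Step 2: lead(−9x⁵ − 66x⁴ − 55x³ + 38x² + 20x − 8) ÷ lead(D) = −9x⁵ ÷ x³ = −9x². Subtract (−9x²)·D = −9x⁵ − 63x⁴ − 36x³ + 36x². Remainder: −3x⁴ − 19x³ + 2x² + 20x − 8.
Step 3: lead(−3x⁴ − 19x³ + 2x² + 20x − 8) ÷ lead(D) = −3x⁴ ÷ x³ = −3x. Subtract (−3x)·D = −3x⁴ − 21x³ − 12x² + 12x. Remainder: 2x³ + 14x² + 8x − 8.
Step 4: lead(2x³ + 14x² + 8x − 8) ÷ lead(D) = 2x³ ÷ x³ = 2. Subtract (2)·D = 2x³ + 14x² + 8x − 8. Remainder: 0.

R(x) = 0, so D(x) is a factor of P(x). yes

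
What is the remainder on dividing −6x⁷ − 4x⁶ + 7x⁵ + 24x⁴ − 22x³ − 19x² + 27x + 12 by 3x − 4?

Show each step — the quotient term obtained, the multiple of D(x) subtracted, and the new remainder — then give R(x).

Step 1: lead(−6x⁷ − 4x⁶ + 7x⁵ + 24x⁴ − 22x³ − 19x² + 27x + 12) ÷ lead(D) = −6x⁷ ÷ 3x = −2x⁶. Subtract (−2x⁶)·D = −6x⁷ + 8x⁶. Remainder: −12x⁶ + 7x⁵ + 24x⁴ − 22x³ − 19x² + 27x + 12.
Step 2: lead(−12x⁶ + 7x⁵ + 24x⁴ − 22x³ − 19x² + 27x + 12) ÷ lead(D) = −12x⁶ ÷ 3x = −4x⁵. Subtract (−4x⁵)·D = −12x⁶ + 16x⁵. Remainder: −9x⁵ + 24x⁴ − 22x³ − 19x² + 27x + 12.
Step 3: lead(−9x⁵ + 24x⁴ − 22x³ − 19x² + 27x + 12) ÷ lead(D) = −9x⁵ ÷ 3x = −3x⁴. Subtract (−3x⁴)·D = −9x⁵ + 12x⁴. Remainder: 12x⁴ − 22x³ − 19x² + 27x + 12.
Step 4: lead(12x⁴ − 22x³ − 19x² + 27x + 12) ÷ lead(D) = 12x⁴ ÷ 3x = 4x³. Subtract (4x³)·D = 12x⁴ − 16x³. Remainder: −6x³ − 19x² + 27x + 12.
Step 5: lead(−6x³ − 19x² + 27x + 12) ÷ lead(D) = −6x³ ÷ 3x = −2x². Subtract (−2x²)·D = −6x³ + 8x². Remainder: −27x² + 27x + 12.
Step 6: lead(−27x² + 27x + 12) ÷ lead(D) = −27x² ÷ 3x = −9x. Subtract (−9x)·D = −27x² + 36x. Remainder: −9x + 12.
Step 7: lead(−9x + 12) ÷ lead(D) = −9x ÷ 3x = −3. Subtract (−3)·D = −9x + 12. Remainder: 0.

R(x) = 0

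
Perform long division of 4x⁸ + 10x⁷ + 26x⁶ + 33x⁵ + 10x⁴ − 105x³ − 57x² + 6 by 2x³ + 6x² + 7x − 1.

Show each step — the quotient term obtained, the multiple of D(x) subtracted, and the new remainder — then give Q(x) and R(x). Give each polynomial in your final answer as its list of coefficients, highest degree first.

Step 1: lead(4x⁸ + 10x⁷ + 26x⁶ + 33x⁵ + 10x⁴ − 105x³ − 57x² + 6) ÷ lead(D) = 4x⁸ ÷ 2x³ = 2x⁵. Subtract (2x⁵)·D = 4x⁸ + 12x⁷ + 14x⁶ − 2x⁵. Remainder: −2x⁷ + 12x⁶ + 35x⁵ + 10x⁴ − 105x³ − 57x² + 6.
Step 2: lead(−2x⁷ + 12x⁶ + 35x⁵ + 10x⁴ − 105x³ − 57x² + 6) ÷ lead(D) = −2x⁷ ÷ 2x³ = −x⁴. Subtract (−x⁴)·D = −2x⁷ − 6x⁶ − 7x⁵ + x⁴. Remainder: 18x⁶ + 42x⁵ + 9x⁴ − 105x³ − 57x² + 6.
Step 3: lead(18x⁶ + 42x⁵ + 9x⁴ − 105x³ − 57x² + 6) ÷ lead(D) = 18x⁶ ÷ 2x³ = 9x³. Subtract (9x³)·D = 18x⁶ + 54x⁵ + 63x⁴ − 9x³. Remainder: −12x⁵ − 54x⁴ − 96x³ − 57x² + 6.
Step 4: lead(−12x⁵ − 54x⁴ − 96x³ − 57x² + 6) ÷ lead(D) = −12x⁵ ÷ 2x³ = −6x². Subtract (−6x²)·D = −12x⁵ − 36x⁴ − 42x³ + 6x². Remainder: −18x⁴ − 54x³ − 63x² + 6.
Step 5: lead(−18x⁴ − 54x³ − 63x² + 6) ÷ lead(D) = −18x⁴ ÷ 2x³ = −9x. Subtract (−9x)·D = −18x⁴ − 54x³ − 63x² + 9x. Remainder: −9x + 6.

Q = [2, -1, 9, -6, -9, 0]; R = [-9, 6]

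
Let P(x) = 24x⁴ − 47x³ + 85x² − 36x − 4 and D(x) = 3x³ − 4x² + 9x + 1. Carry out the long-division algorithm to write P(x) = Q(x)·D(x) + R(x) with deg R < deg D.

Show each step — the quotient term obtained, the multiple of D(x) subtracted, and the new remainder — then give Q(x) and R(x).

Q(x) = 8x − 5; R(x) = −7x² + x + 1

Step 1: lead(24x⁴ − 47x³ + 85x² − 36x − 4) ÷ lead(D) = 24x⁴ ÷ 3x³ = 8x. Subtract (8x)·D = 24x⁴ − 32x³ + 72x² + 8x. Remainder: −15x³ + 13x² − 44x − 4.
Step 2: lead(−15x³ + 13x² − 44x − 4) ÷ lead(D) = −15x³ ÷ 3x³ = −5. Subtract (−5)·D = −15x³ + 20x² − 45x − 5. Remainder: −7x² + x + 1.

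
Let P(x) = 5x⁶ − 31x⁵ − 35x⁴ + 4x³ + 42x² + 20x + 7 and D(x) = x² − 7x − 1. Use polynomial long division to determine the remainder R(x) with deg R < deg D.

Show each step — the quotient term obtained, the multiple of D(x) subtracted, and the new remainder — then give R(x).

Step 1: lead(5x⁶ − 31x⁵ − 35x⁴ + 4x³ + 42x² + 20x + 7) ÷ lead(D) = 5x⁶ ÷ x² = 5x⁴. Subtract (5x⁴)·D = 5x⁶ − 35x⁵ − 5x⁴. Remainder: 4x⁵ − 30x⁴ + 4x³ + 42x² + 20x + 7.
Step 2: lead(4x⁵ − 30x⁴ + 4x³ + 42x² + 20x + 7) ÷ lead(D) = 4x⁵ ÷ x² = 4x³. Subtract (4x³)·D = 4x⁵ − 28x⁴ − 4x³. Remainder: −2x⁴ + 8x³ + 42x² + 20x + 7.
Step 3: lead(−2x⁴ + 8x³ + 42x² + 20x + 7) ÷ lead(D) = −2x⁴ ÷ x² = −2x². Subtract (−2x²)·D = −2x⁴ + 14x³ + 2x². Remainder: −6x³ + 40x² + 20x + 7.
Step 4: lead(−6x³ + 40x² + 20x + 7) ÷ lead(D) = −6x³ ÷ x² = −6x. Subtract (−6x)·D = −6x³ + 42x² + 6x. Remainder: −2x² + 14x + 7.
Step 5: lead(−2x² + 14x + 7) ÷ lead(D) = −2x² ÷ x² = −2. Subtract (−2)·D = −2x² + 14x + 2. Remainder: 5.

R(x) = 5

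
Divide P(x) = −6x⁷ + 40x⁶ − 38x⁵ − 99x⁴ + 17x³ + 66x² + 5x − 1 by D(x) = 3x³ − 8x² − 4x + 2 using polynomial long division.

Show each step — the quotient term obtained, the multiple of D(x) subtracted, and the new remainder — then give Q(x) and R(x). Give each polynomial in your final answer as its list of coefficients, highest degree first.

Step 1: lead(−6x⁷ + 40x⁶ − 38x⁵ − 99x⁴ + 17x³ + 66x² + 5x − 1) ÷ lead(D) = −6x⁷ ÷ 3x³ = −2x⁴. Subtract (−2x⁴)·D = −6x⁷ + 16x⁶ + 8x⁵ − 4x⁴. Remainder: 24x⁶ − 46x⁵ − 95x⁴ + 17x³ + 66x² + 5x − 1.
Step 2: lead(24x⁶ − 46x⁵ − 95x⁴ + 17x³ + 66x² + 5x − 1) ÷ lead(D) = 24x⁶ ÷ 3x³ = 8x³. Subtract (8x³)·D = 24x⁶ − 64x⁵ − 32x⁴ + 16x³. Remainder: 18x⁵ − 63x⁴ + x³ + 66x² + 5x − 1.
Step 3: lead(18x⁵ − 63x⁴ + x³ + 66x² + 5x − 1) ÷ lead(D) = 18x⁵ ÷ 3x³ = 6x². Subtract (6x²)·D = 18x⁵ − 48x⁴ − 24x³ + 12x². Remainder: −15x⁴ + 25x³ + 54x² + 5x − 1.
Step 4: lead(−15x⁴ + 25x³ + 54x² + 5x − 1) ÷ lead(D) = −15x⁴ ÷ 3x³ = −5x. Subtract (−5x)·D = −15x⁴ + 40x³ + 20x² − 10x. Remainder: −15x³ + 34x² + 15x − 1.
Step 5: lead(−15x³ + 34x² + 15x − 1) ÷ lead(D) = −15x³ ÷ 3x³ = −5. Subtract (−5)·D = −15x³ + 40x² + 20x − 10. Remainder: −6x² − 5x + 9.

Q = [-2, 8, 6, -5, -5]; R = [-6, -5, 9]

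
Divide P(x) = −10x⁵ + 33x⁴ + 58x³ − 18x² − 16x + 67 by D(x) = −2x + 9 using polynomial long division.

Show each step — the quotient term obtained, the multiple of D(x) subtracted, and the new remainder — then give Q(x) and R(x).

Step 1: lead(−10x⁵ + 33x⁴ + 58x³ − 18x² − 16x + 67) ÷ lead(D) = −10x⁵ ÷ −2x = 5x⁴. Subtract (5x⁴)·D = −10x⁵ + 45x⁴. Remainder: −12x⁴ + 58x³ − 18x² − 16x + 67.
Step 2: lead(−12x⁴ + 58x³ − 18x² − 16x + 67) ÷ lead(D) = −12x⁴ ÷ −2x = 6x³. Subtract (6x³)·D = −12x⁴ + 54x³. Remainder: 4x³ − 18x² − 16x + 67.
Step 3: lead(4x³ − 18x² − 16x + 67) ÷ lead(D) = 4x³ ÷ −2x = −2x². Subtract (−2x²)·D = 4x³ − 18x². Remainder: −16x + 67.
Step 4: lead(−16x + 67) ÷ lead(D) = −16x ÷ −2x = 8. Subtract (8)·D = −16x + 72. Remainder: −5.

Q(x) = 5x⁴ + 6x³ − 2x² + 8; R(x) = −5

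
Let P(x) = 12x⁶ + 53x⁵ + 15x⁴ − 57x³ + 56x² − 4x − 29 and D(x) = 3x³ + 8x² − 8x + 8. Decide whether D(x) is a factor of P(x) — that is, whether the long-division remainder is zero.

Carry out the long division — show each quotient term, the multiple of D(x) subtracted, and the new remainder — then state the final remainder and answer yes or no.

Step 1: lead(12x⁶ + 53x⁵ + 15x⁴ − 57x³ + 56x² − 4x − 29) ÷ lead(D) = 12x⁶ ÷ 3x³ = 4x³. Subtract (4x³)·D = 12x⁶ + 32x⁵ − 32x⁴ + 32x³. Remainder: 21x⁵ + 47x⁴ − 89x³ + 56x² − 4x − 29.
Step 2: lead(21x⁵ + 47x⁴ − 89x³ + 56x² − 4x − 29) ÷ lead(D) = 21x⁵ ÷ 3x³ = 7x². Subtract (7x²)·D = 21x⁵ + 56x⁴ − 56x³ + 56x². Remainder: −9x⁴ − 33x³ − 4x − 29.
Step 3: lead(−9x⁴ − 33x³ − 4x − 29) ÷ lead(D) = −9x⁴ ÷ 3x³ = −3x. Subtract (−3x)·D = −9x⁴ − 24x³ + 24x² − 24x. Remainder: −9x³ − 24x² + 20x − 29.
Step 4: lead(−9x³ − 24x² + 20x − 29) ÷ lead(D) = −9x³ ÷ 3x³ = −3. Subtract (−3)·D = −9x³ − 24x² + 24x − 24. Remainder: −4x − 5.

R(x) = −4x − 5, so D(x) is not a factor of P(x). no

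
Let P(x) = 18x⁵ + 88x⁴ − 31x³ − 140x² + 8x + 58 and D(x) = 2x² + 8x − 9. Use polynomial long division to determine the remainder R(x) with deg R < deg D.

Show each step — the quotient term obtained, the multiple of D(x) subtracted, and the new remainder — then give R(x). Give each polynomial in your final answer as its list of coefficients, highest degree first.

Step 1: lead(18x⁵ + 88x⁴ − 31x³ − 140x² + 8x + 58) ÷ lead(D) = 18x⁵ ÷ 2x² = 9x³. Subtract (9x³)·D = 18x⁵ + 72x⁴ − 81x³. Remainder: 16x⁴ + 50x³ − 140x² + 8x + 58.
Step 2: lead(16x⁴ + 50x³ − 140x² + 8x + 58) ÷ lead(D) = 16x⁴ ÷ 2x² = 8x². Subtract (8x²)·D = 16x⁴ + 64x³ − 72x². Remainder: −14x³ − 68x² + 8x + 58.
Step 3: lead(−14x³ − 68x² + 8x + 58) ÷ lead(D) = −14x³ ÷ 2x² = −7x. Subtract (−7x)·D = −14x³ − 56x² + 63x. Remainder: −12x² − 55x + 58.
Step 4: lead(−12x² − 55x + 58) ÷ lead(D) = −12x² ÷ 2x² = −6. Subtract (−6)·D = −12x² − 48x + 54. Remainder: −7x + 4.

R = [-7, 4]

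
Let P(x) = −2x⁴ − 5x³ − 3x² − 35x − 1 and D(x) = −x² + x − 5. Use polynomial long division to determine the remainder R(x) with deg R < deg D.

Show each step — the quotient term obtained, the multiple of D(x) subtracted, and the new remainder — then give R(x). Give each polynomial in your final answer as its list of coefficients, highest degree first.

R = [-1]

Step 1: lead(−2x⁴ − 5x³ − 3x² − 35x − 1) ÷ lead(D) = −2x⁴ ÷ −x² = 2x². Subtract (2x²)·D = −2x⁴ + 2x³ − 10x². Remainder: −7x³ + 7x² − 35x − 1.
Step 2: lead(−7x³ + 7x² − 35x − 1) ÷ lead(D) = −7x³ ÷ −x² = 7x. Subtract (7x)·D = −7x³ + 7x² − 35x. Remainder: −1.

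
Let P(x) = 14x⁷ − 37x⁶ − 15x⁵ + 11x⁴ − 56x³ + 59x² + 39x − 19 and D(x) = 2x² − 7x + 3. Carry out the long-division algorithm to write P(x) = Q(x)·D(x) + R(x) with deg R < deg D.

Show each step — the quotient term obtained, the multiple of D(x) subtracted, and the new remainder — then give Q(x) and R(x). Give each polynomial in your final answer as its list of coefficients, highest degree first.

Q = [7, 6, 3, 7, -8, -9]; R = [8]

Step 1: lead(14x⁷ − 37x⁶ − 15x⁵ + 11x⁴ − 56x³ + 59x² + 39x − 19) ÷ lead(D) = 14x⁷ ÷ 2x² = 7x⁵. Subtract (7x⁵)·D = 14x⁷ − 49x⁶ + 21x⁵. Remainder: 12x⁶ − 36x⁵ + 11x⁴ − 56x³ + 59x² + 39x − 19.
Step 2: lead(12x⁶ − 36x⁵ + 11x⁴ − 56x³ + 59x² + 39x − 19) ÷ lead(D) = 12x⁶ ÷ 2x² = 6x⁴. Subtract (6x⁴)·D = 12x⁶ − 42x⁵ + 18x⁴. Remainder: 6x⁵ − 7x⁴ − 56x³ + 59x² + 39x − 19.
Step 3: lead(6x⁵ − 7x⁴ − 56x³ + 59x² + 39x − 19) ÷ lead(D) = 6x⁵ ÷ 2x² = 3x³. Subtract (3x³)·D = 6x⁵ − 21x⁴ + 9x³. Remainder: 14x⁴ − 65x³ + 59x² + 39x − 19.
Step 4: lead(14x⁴ − 65x³ + 59x² + 39x − 19) ÷ lead(D) = 14x⁴ ÷ 2x² = 7x². Subtract (7x²)·D = 14x⁴ − 49x³ + 21x². Remainder: −16x³ + 38x² + 39x − 19.
Step 5: lead(−16x³ + 38x² + 39x − 19) ÷ lead(D) = −16x³ ÷ 2x² = −8x. Subtract (−8x)·D = −16x³ + 56x² − 24x. Remainder: −18x² + 63x − 19.
Step 6: lead(−18x² + 63x − 19) ÷ lead(D) = −18x² ÷ 2x² = −9. Subtract (−9)·D = −18x² + 63x − 27. Remainder: 8.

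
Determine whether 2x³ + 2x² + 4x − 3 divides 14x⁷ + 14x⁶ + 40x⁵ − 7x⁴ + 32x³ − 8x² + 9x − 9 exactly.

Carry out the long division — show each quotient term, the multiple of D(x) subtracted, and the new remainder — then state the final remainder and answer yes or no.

R(x) = 0, so D(x) is a factor of P(x). yes

Step 1: lead(14x⁷ + 14x⁶ + 40x⁵ − 7x⁴ + 32x³ − 8x² + 9x − 9) ÷ lead(D) = 14x⁷ ÷ 2x³ = 7x⁴. Subtract (7x⁴)·D = 14x⁷ + 14x⁶ + 28x⁵ − 21x⁴. Remainder: 12x⁵ + 14x⁴ + 32x³ − 8x² + 9x − 9.
Step 2: lead(12x⁵ + 14x⁴ + 32x³ − 8x² + 9x − 9) ÷ lead(D) = 12x⁵ ÷ 2x³ = 6x². Subtract (6x²)·D = 12x⁵ + 12x⁴ + 24x³ − 18x². Remainder: 2x⁴ + 8x³ + 10x² + 9x − 9.
Step 3: lead(2x⁴ + 8x³ + 10x² + 9x − 9) ÷ lead(D) = 2x⁴ ÷ 2x³ = x. Subtract (x)·D = 2x⁴ + 2x³ + 4x² − 3x. Remainder: 6x³ + 6x² + 12x − 9.
Step 4: lead(6x³ + 6x² + 12x − 9) ÷ lead(D) = 6x³ ÷ 2x³ = 3. Subtract (3)·D = 6x³ + 6x² + 12x − 9. Remainder: 0.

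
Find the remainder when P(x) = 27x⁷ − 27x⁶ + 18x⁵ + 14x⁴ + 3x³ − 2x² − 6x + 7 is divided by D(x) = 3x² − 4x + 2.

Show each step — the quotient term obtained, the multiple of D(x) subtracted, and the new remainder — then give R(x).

R(x) = −5

Step 1: lead(27x⁷ − 27x⁶ + 18x⁵ + 14x⁴ + 3x³ − 2x² − 6x + 7) ÷ lead(D) = 27x⁷ ÷ 3x² = 9x⁵. Subtract (9x⁵)·D = 27x⁷ − 36x⁶ + 18x⁵. Remainder: 9x⁶ + 14x⁴ + 3x³ − 2x² − 6x + 7.
Step 2: lead(9x⁶ + 14x⁴ + 3x³ − 2x² − 6x + 7) ÷ lead(D) = 9x⁶ ÷ 3x² = 3x⁴. Subtract (3x⁴)·D = 9x⁶ − 12x⁵ + 6x⁴. Remainder: 12x⁵ + 8x⁴ + 3x³ − 2x² − 6x + 7.
Step 3: lead(12x⁵ + 8x⁴ + 3x³ − 2x² − 6x + 7) ÷ lead(D) = 12x⁵ ÷ 3x² = 4x³. Subtract (4x³)·D = 12x⁵ − 16x⁴ + 8x³. Remainder: 24x⁴ − 5x³ − 2x² − 6x + 7.
Step 4: lead(24x⁴ − 5x³ − 2x² − 6x + 7) ÷ lead(D) = 24x⁴ ÷ 3x² = 8x². Subtract (8x²)·D = 24x⁴ − 32x³ + 16x². Remainder: 27x³ − 18x² − 6x + 7.
Step 5: lead(27x³ − 18x² − 6x + 7) ÷ lead(D) = 27x³ ÷ 3x² = 9x. Subtract (9x)·D = 27x³ − 36x² + 18x. Remainder: 18x² − 24x + 7.
Step 6: lead(18x² − 24x + 7) ÷ lead(D) = 18x² ÷ 3x² = 6. Subtract (6)·D = 18x² − 24x + 12. Remainder: −5.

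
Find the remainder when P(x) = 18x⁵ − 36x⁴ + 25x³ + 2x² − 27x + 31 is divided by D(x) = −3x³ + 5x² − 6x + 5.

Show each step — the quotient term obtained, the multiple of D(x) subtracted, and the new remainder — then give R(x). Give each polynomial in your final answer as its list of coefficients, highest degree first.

Step 1: lead(18x⁵ − 36x⁴ + 25x³ + 2x² − 27x + 31) ÷ lead(D) = 18x⁵ ÷ −3x³ = −6x². Subtract (−6x²)·D = 18x⁵ − 30x⁴ + 36x³ − 30x². Remainder: −6x⁴ − 11x³ + 32x² − 27x + 31.
Step 2: lead(−6x⁴ − 11x³ + 32x² − 27x + 31) ÷ lead(D) = −6x⁴ ÷ −3x³ = 2x. Subtract (2x)·D = −6x⁴ + 10x³ − 12x² + 10x. Remainder: −21x³ + 44x² − 37x + 31.
Step 3: lead(−21x³ + 44x² − 37x + 31) ÷ lead(D) = −21x³ ÷ −3x³ = 7. Subtract (7)·D = −21x³ + 35x² − 42x + 35. Remainder: 9x² + 5x − 4.

R = [9, 5, -4]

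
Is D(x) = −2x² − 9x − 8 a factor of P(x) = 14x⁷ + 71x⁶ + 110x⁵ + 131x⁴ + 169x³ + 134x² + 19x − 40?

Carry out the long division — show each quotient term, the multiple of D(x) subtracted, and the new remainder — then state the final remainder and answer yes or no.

Step 1: lead(14x⁷ + 71x⁶ + 110x⁵ + 131x⁴ + 169x³ + 134x² + 19x − 40) ÷ lead(D) = 14x⁷ ÷ −2x² = −7x⁵. Subtract (−7x⁵)·D = 14x⁷ + 63x⁶ + 56x⁵. Remainder: 8x⁶ + 54x⁵ + 131x⁴ + 169x³ + 134x² + 19x − 40.
Step 2: lead(8x⁶ + 54x⁵ + 131x⁴ + 169x³ + 134x² + 19x − 40) ÷ lead(D) = 8x⁶ ÷ −2x² = −4x⁴. Subtract (−4x⁴)·D = 8x⁶ + 36x⁵ + 32x⁴. Remainder: 18x⁵ + 99x⁴ + 169x³ + 134x² + 19x − 40.
Step 3: lead(18x⁵ + 99x⁴ + 169x³ + 134x² + 19x − 40) ÷ lead(D) = 18x⁵ ÷ −2x² = −9x³. Subtract (−9x³)·D = 18x⁵ + 81x⁴ + 72x³. Remainder: 18x⁴ + 97x³ + 134x² + 19x − 40.
Step 4: lead(18x⁴ + 97x³ + 134x² + 19x − 40) ÷ lead(D) = 18x⁴ ÷ −2x² = −9x². Subtract (−9x²)·D = 18x⁴ + 81x³ + 72x². Remainder: 16x³ + 62x² + 19x − 40.
Step 5: lead(16x³ + 62x² + 19x − 40) ÷ lead(D) = 16x³ ÷ −2x² = −8x. Subtract (−8x)·D = 16x³ + 72x² + 64x. Remainder: −10x² − 45x − 40.
Step 6: lead(−10x² − 45x − 40) ÷ lead(D) = −10x² ÷ −2x² = 5. Subtract (5)·D = −10x² − 45x − 40. Remainder: 0.

R(x) = 0, so D(x) is a factor of P(x). yes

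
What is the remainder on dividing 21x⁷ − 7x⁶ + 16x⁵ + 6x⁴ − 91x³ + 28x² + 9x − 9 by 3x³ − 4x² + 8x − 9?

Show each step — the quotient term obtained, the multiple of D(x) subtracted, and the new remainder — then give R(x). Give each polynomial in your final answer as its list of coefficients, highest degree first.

R = [-9]

Step 1: lead(21x⁷ − 7x⁶ + 16x⁵ + 6x⁴ − 91x³ + 28x² + 9x − 9) ÷ lead(D) = 21x⁷ ÷ 3x³ = 7x⁴. Subtract (7x⁴)·D = 21x⁷ − 28x⁶ + 56x⁵ − 63x⁴. Remainder: 21x⁶ − 40x⁵ + 69x⁴ − 91x³ + 28x² + 9x − 9.
Step 2: lead(21x⁶ − 40x⁵ + 69x⁴ − 91x³ + 28x² + 9x − 9) ÷ lead(D) = 21x⁶ ÷ 3x³ = 7x³. Subtract (7x³)·D = 21x⁶ − 28x⁵ + 56x⁴ − 63x³. Remainder: −12x⁵ + 13x⁴ − 28x³ + 28x² + 9x − 9.
Step 3: lead(−12x⁵ + 13x⁴ − 28x³ + 28x² + 9x − 9) ÷ lead(D) = −12x⁵ ÷ 3x³ = −4x². Subtract (−4x²)·D = −12x⁵ + 16x⁴ − 32x³ + 36x². Remainder: −3x⁴ + 4x³ − 8x² + 9x − 9.
Step 4: lead(−3x⁴ + 4x³ − 8x² + 9x − 9) ÷ lead(D) = −3x⁴ ÷ 3x³ = −x. Subtract (−x)·D = −3x⁴ + 4x³ − 8x² + 9x. Remainder: −9.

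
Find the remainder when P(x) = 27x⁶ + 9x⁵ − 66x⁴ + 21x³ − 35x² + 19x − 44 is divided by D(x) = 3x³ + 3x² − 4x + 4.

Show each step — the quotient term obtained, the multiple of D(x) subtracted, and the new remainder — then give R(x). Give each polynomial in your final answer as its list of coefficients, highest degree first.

R = [-1, -8]

Step 1: lead(27x⁶ + 9x⁵ − 66x⁴ + 21x³ − 35x² + 19x − 44) ÷ lead(D) = 27x⁶ ÷ 3x³ = 9x³. Subtract (9x³)·D = 27x⁶ + 27x⁵ − 36x⁴ + 36x³. Remainder: −18x⁵ − 30x⁴ − 15x³ − 35x² + 19x − 44.
Step 2: lead(−18x⁵ − 30x⁴ − 15x³ − 35x² + 19x − 44) ÷ lead(D) = −18x⁵ ÷ 3x³ = −6x². Subtract (−6x²)·D = −18x⁵ − 18x⁴ + 24x³ − 24x². Remainder: −12x⁴ − 39x³ − 11x² + 19x − 44.
Step 3: lead(−12x⁴ − 39x³ − 11x² + 19x − 44) ÷ lead(D) = −12x⁴ ÷ 3x³ = −4x. Subtract (−4x)·D = −12x⁴ − 12x³ + 16x² − 16x. Remainder: −27x³ − 27x² + 35x − 44.
Step 4: lead(−27x³ − 27x² + 35x − 44) ÷ lead(D) = −27x³ ÷ 3x³ = −9. Subtract (−9)·D = −27x³ − 27x² + 36x − 36. Remainder: −x − 8.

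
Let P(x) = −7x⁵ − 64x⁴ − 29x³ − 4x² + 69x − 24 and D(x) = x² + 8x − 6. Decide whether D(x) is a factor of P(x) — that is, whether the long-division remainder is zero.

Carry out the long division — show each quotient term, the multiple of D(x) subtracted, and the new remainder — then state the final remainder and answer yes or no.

R(x) = −5x, so D(x) is not a factor of P(x). no

Step 1: lead(−7x⁵ − 64x⁴ − 29x³ − 4x² + 69x − 24) ÷ lead(D) = −7x⁵ ÷ x² = −7x³. Subtract (−7x³)·D = −7x⁵ − 56x⁴ + 42x³. Remainder: −8x⁴ − 71x³ − 4x² + 69x − 24.
Step 2: lead(−8x⁴ − 71x³ − 4x² + 69x − 24) ÷ lead(D) = −8x⁴ ÷ x² = −8x². Subtract (−8x²)·D = −8x⁴ − 64x³ + 48x². Remainder: −7x³ − 52x² + 69x − 24.
Step 3: lead(−7x³ − 52x² + 69x − 24) ÷ lead(D) = −7x³ ÷ x² = −7x. Subtract (−7x)·D = −7x³ − 56x² + 42x. Remainder: 4x² + 27x − 24.
Step 4: lead(4x² + 27x − 24) ÷ lead(D) = 4x² ÷ x² = 4. Subtract (4)·D = 4x² + 32x − 24. Remainder: −5x.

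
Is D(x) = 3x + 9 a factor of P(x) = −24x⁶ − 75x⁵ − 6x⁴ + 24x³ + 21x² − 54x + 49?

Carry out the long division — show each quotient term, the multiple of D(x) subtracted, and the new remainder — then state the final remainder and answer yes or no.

R(x) = −5, so D(x) is not a factor of P(x). no

Step 1: lead(−24x⁶ − 75x⁵ − 6x⁴ + 24x³ + 21x² − 54x + 49) ÷ lead(D) = −24x⁶ ÷ 3x = −8x⁵. Subtract (−8x⁵)·D = −24x⁶ − 72x⁵. Remainder: −3x⁵ − 6x⁴ + 24x³ + 21x² − 54x + 49.
Step 2: lead(−3x⁵ − 6x⁴ + 24x³ + 21x² − 54x + 49) ÷ lead(D) = −3x⁵ ÷ 3x = −x⁴. Subtract (−x⁴)·D = −3x⁵ − 9x⁴. Remainder: 3x⁴ + 24x³ + 21x² − 54x + 49.
Step 3: lead(3x⁴ + 24x³ + 21x² − 54x + 49) ÷ lead(D) = 3x⁴ ÷ 3x = x³. Subtract (x³)·D = 3x⁴ + 9x³. Remainder: 15x³ + 21x² − 54x + 49.
Step 4: lead(15x³ + 21x² − 54x + 49) ÷ lead(D) = 15x³ ÷ 3x = 5x². Subtract (5x²)·D = 15x³ + 45x². Remainder: −24x² − 54x + 49.
Step 5: lead(−24x² − 54x + 49) ÷ lead(D) = −24x² ÷ 3x = −8x. Subtract (−8x)·D = −24x² − 72x. Remainder: 18x + 49.
Step 6: lead(18x + 49) ÷ lead(D) = 18x ÷ 3x = 6. Subtract (6)·D = 18x + 54. Remainder: −5.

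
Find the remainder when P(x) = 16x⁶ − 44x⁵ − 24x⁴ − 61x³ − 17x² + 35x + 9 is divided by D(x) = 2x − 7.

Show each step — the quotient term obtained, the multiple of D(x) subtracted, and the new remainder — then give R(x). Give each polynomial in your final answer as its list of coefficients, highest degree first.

Step 1: lead(16x⁶ − 44x⁵ − 24x⁴ − 61x³ − 17x² + 35x + 9) ÷ lead(D) = 16x⁶ ÷ 2x = 8x⁵. Subtract (8x⁵)·D = 16x⁶ − 56x⁵. Remainder: 12x⁵ − 24x⁴ − 61x³ − 17x² + 35x + 9.
Step 2: lead(12x⁵ − 24x⁴ − 61x³ − 17x² + 35x + 9) ÷ lead(D) = 12x⁵ ÷ 2x = 6x⁴. Subtract (6x⁴)·D = 12x⁵ − 42x⁴. Remainder: 18x⁴ − 61x³ − 17x² + 35x + 9.
Step 3: lead(18x⁴ − 61x³ − 17x² + 35x + 9) ÷ lead(D) = 18x⁴ ÷ 2x = 9x³. Subtract (9x³)·D = 18x⁴ − 63x³. Remainder: 2x³ − 17x² + 35x + 9.
Step 4: lead(2x³ − 17x² + 35x + 9) ÷ lead(D) = 2x³ ÷ 2x = x². Subtract (x²)·D = 2x³ − 7x². Remainder: −10x² + 35x + 9.
Step 5: lead(−10x² + 35x + 9) ÷ lead(D) = −10x² ÷ 2x = −5x. Subtract (−5x)·D = −10x² + 35x. Remainder: 9.

R = [9]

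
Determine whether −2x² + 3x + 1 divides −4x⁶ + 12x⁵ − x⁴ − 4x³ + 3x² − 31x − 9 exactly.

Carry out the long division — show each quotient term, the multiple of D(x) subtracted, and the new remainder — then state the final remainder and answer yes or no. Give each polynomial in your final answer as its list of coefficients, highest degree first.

R = [0], so D(x) is a factor of P(x). yes

Step 1: lead(−4x⁶ + 12x⁵ − x⁴ − 4x³ + 3x² − 31x − 9) ÷ lead(D) = −4x⁶ ÷ −2x² = 2x⁴. Subtract (2x⁴)·D = −4x⁶ + 6x⁵ + 2x⁴. Remainder: 6x⁵ − 3x⁴ − 4x³ + 3x² − 31x − 9.
Step 2: lead(6x⁵ − 3x⁴ − 4x³ + 3x² − 31x − 9) ÷ lead(D) = 6x⁵ ÷ −2x² = −3x³. Subtract (−3x³)·D = 6x⁵ − 9x⁴ − 3x³. Remainder: 6x⁴ − x³ + 3x² − 31x − 9.
Step 3: lead(6x⁴ − x³ + 3x² − 31x − 9) ÷ lead(D) = 6x⁴ ÷ −2x² = −3x². Subtract (−3x²)·D = 6x⁴ − 9x³ − 3x². Remainder: 8x³ + 6x² − 31x − 9.
Step 4: lead(8x³ + 6x² − 31x − 9) ÷ lead(D) = 8x³ ÷ −2x² = −4x. Subtract (−4x)·D = 8x³ − 12x² − 4x. Remainder: 18x² − 27x − 9.
Step 5: lead(18x² − 27x − 9) ÷ lead(D) = 18x² ÷ −2x² = −9. Subtract (−9)·D = 18x² − 27x − 9. Remainder: 0.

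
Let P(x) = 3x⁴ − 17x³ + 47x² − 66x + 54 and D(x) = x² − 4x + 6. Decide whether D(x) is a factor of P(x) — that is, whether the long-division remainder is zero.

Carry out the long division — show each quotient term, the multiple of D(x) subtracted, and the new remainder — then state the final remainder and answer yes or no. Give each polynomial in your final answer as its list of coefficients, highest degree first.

R = [0], so D(x) is a factor of P(x). yes

Step 1: lead(3x⁴ − 17x³ + 47x² − 66x + 54) ÷ lead(D) = 3x⁴ ÷ x² = 3x². Subtract (3x²)·D = 3x⁴ − 12x³ + 18x². Remainder: −5x³ + 29x² − 66x + 54.
Step 2: lead(−5x³ + 29x² − 66x + 54) ÷ lead(D) = −5x³ ÷ x² = −5x. Subtract (−5x)·D = −5x³ + 20x² − 30x. Remainder: 9x² − 36x + 54.
Step 3: lead(9x² − 36x + 54) ÷ lead(D) = 9x² ÷ x² = 9. Subtract (9)·D = 9x² − 36x + 54. Remainder: 0.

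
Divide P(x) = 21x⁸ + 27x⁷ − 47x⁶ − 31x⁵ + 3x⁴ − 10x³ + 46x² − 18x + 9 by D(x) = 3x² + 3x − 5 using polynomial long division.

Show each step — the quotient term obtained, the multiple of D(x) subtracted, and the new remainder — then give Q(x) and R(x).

Step 1: lead(21x⁸ + 27x⁷ − 47x⁶ − 31x⁵ + 3x⁴ − 10x³ + 46x² − 18x + 9) ÷ lead(D) = 21x⁸ ÷ 3x² = 7x⁶. Subtract (7x⁶)·D = 21x⁸ + 21x⁷ − 35x⁶. Remainder: 6x⁷ − 12x⁶ − 31x⁵ + 3x⁴ − 10x³ + 46x² − 18x + 9.
Step 2: lead(6x⁷ − 12x⁶ − 31x⁵ + 3x⁴ − 10x³ + 46x² − 18x + 9) ÷ lead(D) = 6x⁷ ÷ 3x² = 2x⁵. Subtract (2x⁵)·D = 6x⁷ + 6x⁶ − 10x⁵. Remainder: −18x⁶ − 21x⁵ + 3x⁴ − 10x³ + 46x² − 18x + 9.
Step 3: lead(−18x⁶ − 21x⁵ + 3x⁴ − 10x³ + 46x² − 18x + 9) ÷ lead(D) = −18x⁶ ÷ 3x² = −6x⁴. Subtract (−6x⁴)·D = −18x⁶ − 18x⁵ + 30x⁴. Remainder: −3x⁵ − 27x⁴ − 10x³ + 46x² − 18x + 9.
Step 4: lead(−3x⁵ − 27x⁴ − 10x³ + 46x² − 18x + 9) ÷ lead(D) = −3x⁵ ÷ 3x² = −x³. Subtract (−x³)·D = −3x⁵ − 3x⁴ + 5x³. Remainder: −24x⁴ − 15x³ + 46x² − 18x + 9.
Step 5: lead(−24x⁴ − 15x³ + 46x² − 18x + 9) ÷ lead(D) = −24x⁴ ÷ 3x² = −8x². Subtract (−8x²)·D = −24x⁴ − 24x³ + 40x². Remainder: 9x³ + 6x² − 18x + 9.
Step 6: lead(9x³ + 6x² − 18x + 9) ÷ lead(D) = 9x³ ÷ 3x² = 3x. Subtract (3x)·D = 9x³ + 9x² − 15x. Remainder: −3x² − 3x + 9.
Step 7: lead(−3x² − 3x + 9) ÷ lead(D) = −3x² ÷ 3x² = −1. Subtract (−1)·D = −3x² − 3x + 5. Remainder: 4.

Q(x) = 7x⁶ + 2x⁵ − 6x⁴ − x³ − 8x² + 3x − 1; R(x) = 4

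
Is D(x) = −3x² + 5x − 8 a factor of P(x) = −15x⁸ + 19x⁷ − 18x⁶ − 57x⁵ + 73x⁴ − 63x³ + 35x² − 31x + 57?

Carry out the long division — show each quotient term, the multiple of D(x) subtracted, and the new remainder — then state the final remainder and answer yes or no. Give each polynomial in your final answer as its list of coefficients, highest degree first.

Step 1: lead(−15x⁸ + 19x⁷ − 18x⁶ − 57x⁵ + 73x⁴ − 63x³ + 35x² − 31x + 57) ÷ lead(D) = −15x⁸ ÷ −3x² = 5x⁶. Subtract (5x⁶)·D = −15x⁸ + 25x⁷ − 40x⁶. Remainder: −6x⁷ + 22x⁶ − 57x⁵ + 73x⁴ − 63x³ + 35x² − 31x + 57.
Step 2: lead(−6x⁷ + 22x⁶ − 57x⁵ + 73x⁴ − 63x³ + 35x² − 31x + 57) ÷ lead(D) = −6x⁷ ÷ −3x² = 2x⁵. Subtract (2x⁵)·D = −6x⁷ + 10x⁶ − 16x⁵. Remainder: 12x⁶ − 41x⁵ + 73x⁴ − 63x³ + 35x² − 31x + 57.
Step 3: lead(12x⁶ − 41x⁵ + 73x⁴ − 63x³ + 35x² − 31x + 57) ÷ lead(D) = 12x⁶ ÷ −3x² = −4x⁴. Subtract (−4x⁴)·D = 12x⁶ − 20x⁵ + 32x⁴. Remainder: −21x⁵ + 41x⁴ − 63x³ + 35x² − 31x + 57.
Step 4: lead(−21x⁵ + 41x⁴ − 63x³ + 35x² − 31x + 57) ÷ lead(D) = −21x⁵ ÷ −3x² = 7x³. Subtract (7x³)·D = −21x⁵ + 35x⁴ − 56x³. Remainder: 6x⁴ − 7x³ + 35x² − 31x + 57.
Step 5: lead(6x⁴ − 7x³ + 35x² − 31x + 57) ÷ lead(D) = 6x⁴ ÷ −3x² = −2x². Subtract (−2x²)·D = 6x⁴ − 10x³ + 16x². Remainder: 3x³ + 19x² − 31x + 57.
Step 6: lead(3x³ + 19x² − 31x + 57) ÷ lead(D) = 3x³ ÷ −3x² = −x. Subtract (−x)·D = 3x³ − 5x² + 8x. Remainder: 24x² − 39x + 57.
Step 7: lead(24x² − 39x + 57) ÷ lead(D) = 24x² ÷ −3x² = −8. Subtract (−8)·D = 24x² − 40x + 64. Remainder: x − 7.

R = [1, -7], so D(x) is not a factor of P(x). no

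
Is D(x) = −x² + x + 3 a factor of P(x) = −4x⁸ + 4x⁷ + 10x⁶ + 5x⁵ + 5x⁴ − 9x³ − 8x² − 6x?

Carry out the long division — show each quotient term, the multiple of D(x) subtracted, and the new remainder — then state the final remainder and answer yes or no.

Step 1: lead(−4x⁸ + 4x⁷ + 10x⁶ + 5x⁵ + 5x⁴ − 9x³ − 8x² − 6x) ÷ lead(D) = −4x⁸ ÷ −x² = 4x⁶. Subtract (4x⁶)·D = −4x⁸ + 4x⁷ + 12x⁶. Remainder: −2x⁶ + 5x⁵ + 5x⁴ − 9x³ − 8x² − 6x.
Step 2: lead(−2x⁶ + 5x⁵ + 5x⁴ − 9x³ − 8x² − 6x) ÷ lead(D) = −2x⁶ ÷ −x² = 2x⁴. Subtract (2x⁴)·D = −2x⁶ + 2x⁵ + 6x⁴. Remainder: 3x⁵ − x⁴ − 9x³ − 8x² − 6x.
Step 3: lead(3x⁵ − x⁴ − 9x³ − 8x² − 6x) ÷ lead(D) = 3x⁵ ÷ −x² = −3x³. Subtract (−3x³)·D = 3x⁵ − 3x⁴ − 9x³. Remainder: 2x⁴ − 8x² − 6x.
Step 4: lead(2x⁴ − 8x² − 6x) ÷ lead(D) = 2x⁴ ÷ −x² = −2x². Subtract (−2x²)·D = 2x⁴ − 2x³ − 6x². Remainder: 2x³ − 2x² − 6x.
Step 5: lead(2x³ − 2x² − 6x) ÷ lead(D) = 2x³ ÷ −x² = −2x. Subtract (−2x)·D = 2x³ − 2x² − 6x. Remainder: 0.

R(x) = 0, so D(x) is a factor of P(x). yes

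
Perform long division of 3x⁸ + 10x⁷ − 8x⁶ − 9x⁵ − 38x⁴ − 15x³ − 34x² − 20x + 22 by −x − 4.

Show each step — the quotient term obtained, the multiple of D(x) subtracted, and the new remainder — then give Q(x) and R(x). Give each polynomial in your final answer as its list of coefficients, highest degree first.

Step 1: lead(3x⁸ + 10x⁷ − 8x⁶ − 9x⁵ − 38x⁴ − 15x³ − 34x² − 20x + 22) ÷ lead(D) = 3x⁸ ÷ −x = −3x⁷. Subtract (−3x⁷)·D = 3x⁸ + 12x⁷. Remainder: −2x⁷ − 8x⁶ − 9x⁵ − 38x⁴ − 15x³ − 34x² − 20x + 22.
Step 2: lead(−2x⁷ − 8x⁶ − 9x⁵ − 38x⁴ − 15x³ − 34x² − 20x + 22) ÷ lead(D) = −2x⁷ ÷ −x = 2x⁶. Subtract (2x⁶)·D = −2x⁷ − 8x⁶. Remainder: −9x⁵ − 38x⁴ − 15x³ − 34x² − 20x + 22.
Step 3: lead(−9x⁵ − 38x⁴ − 15x³ − 34x² − 20x + 22) ÷ lead(D) = −9x⁵ ÷ −x = 9x⁴. Subtract (9x⁴)·D = −9x⁵ − 36x⁴. Remainder: −2x⁴ − 15x³ − 34x² − 20x + 22.
Step 4: lead(−2x⁴ − 15x³ − 34x² − 20x + 22) ÷ lead(D) = −2x⁴ ÷ −x = 2x³. Subtract (2x³)·D = −2x⁴ − 8x³. Remainder: −7x³ − 34x² − 20x + 22.
Step 5: lead(−7x³ − 34x² − 20x + 22) ÷ lead(D) = −7x³ ÷ −x = 7x². Subtract (7x²)·D = −7x³ − 28x². Remainder: −6x² − 20x + 22.
Step 6: lead(−6x² − 20x + 22) ÷ lead(D) = −6x² ÷ −x = 6x. Subtract (6x)·D = −6x² − 24x. Remainder: 4x + 22.
Step 7: lead(4x + 22) ÷ lead(D) = 4x ÷ −x = −4. Subtract (−4)·D = 4x + 16. Remainder: 6.

Q = [-3, 2, 0, 9, 2, 7, 6, -4]; R = [6]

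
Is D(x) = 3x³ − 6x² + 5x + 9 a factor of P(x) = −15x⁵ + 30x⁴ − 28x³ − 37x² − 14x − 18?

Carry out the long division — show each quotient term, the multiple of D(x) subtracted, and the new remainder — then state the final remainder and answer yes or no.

Step 1: lead(−15x⁵ + 30x⁴ − 28x³ − 37x² − 14x − 18) ÷ lead(D) = −15x⁵ ÷ 3x³ = −5x². Subtract (−5x²)·D = −15x⁵ + 30x⁴ − 25x³ − 45x². Remainder: −3x³ + 8x² − 14x − 18.
Step 2: lead(−3x³ + 8x² − 14x − 18) ÷ lead(D) = −3x³ ÷ 3x³ = −1. Subtract (−1)·D = −3x³ + 6x² − 5x − 9. Remainder: 2x² − 9x − 9.

R(x) = 2x² − 9x − 9, so D(x) is not a factor of P(x). no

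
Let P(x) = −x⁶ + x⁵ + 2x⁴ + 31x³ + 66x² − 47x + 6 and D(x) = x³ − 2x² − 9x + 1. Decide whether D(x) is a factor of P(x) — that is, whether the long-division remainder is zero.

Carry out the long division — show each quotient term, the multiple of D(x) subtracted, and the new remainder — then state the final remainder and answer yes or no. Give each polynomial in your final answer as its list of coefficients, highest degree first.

Step 1: lead(−x⁶ + x⁵ + 2x⁴ + 31x³ + 66x² − 47x + 6) ÷ lead(D) = −x⁶ ÷ x³ = −x³. Subtract (−x³)·D = −x⁶ + 2x⁵ + 9x⁴ − x³. Remainder: −x⁵ − 7x⁴ + 32x³ + 66x² − 47x + 6.
Step 2: lead(−x⁵ − 7x⁴ + 32x³ + 66x² − 47x + 6) ÷ lead(D) = −x⁵ ÷ x³ = −x². Subtract (−x²)·D = −x⁵ + 2x⁴ + 9x³ − x². Remainder: −9x⁴ + 23x³ + 67x² − 47x + 6.
Step 3: lead(−9x⁴ + 23x³ + 67x² − 47x + 6) ÷ lead(D) = −9x⁴ ÷ x³ = −9x. Subtract (−9x)·D = −9x⁴ + 18x³ + 81x² − 9x. Remainder: 5x³ − 14x² − 38x + 6.
Step 4: lead(5x³ − 14x² − 38x + 6) ÷ lead(D) = 5x³ ÷ x³ = 5. Subtract (5)·D = 5x³ − 10x² − 45x + 5. Remainder: −4x² + 7x + 1.

R = [-4, 7, 1], so D(x) is not a factor of P(x). no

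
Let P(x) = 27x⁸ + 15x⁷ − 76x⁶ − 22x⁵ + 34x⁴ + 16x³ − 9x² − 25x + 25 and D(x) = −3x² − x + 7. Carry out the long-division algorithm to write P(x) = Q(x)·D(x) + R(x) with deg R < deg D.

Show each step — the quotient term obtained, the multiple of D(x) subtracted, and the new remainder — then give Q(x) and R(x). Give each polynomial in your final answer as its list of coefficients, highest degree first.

Q = [-9, -2, 5, 1, 0, -3, 4]; R = [-3]

Step 1: lead(27x⁸ + 15x⁷ − 76x⁶ − 22x⁵ + 34x⁴ + 16x³ − 9x² − 25x + 25) ÷ lead(D) = 27x⁸ ÷ −3x² = −9x⁶. Subtract (−9x⁶)·D = 27x⁸ + 9x⁷ − 63x⁶. Remainder: 6x⁷ − 13x⁶ − 22x⁵ + 34x⁴ + 16x³ − 9x² − 25x + 25.
Step 2: lead(6x⁷ − 13x⁶ − 22x⁵ + 34x⁴ + 16x³ − 9x² − 25x + 25) ÷ lead(D) = 6x⁷ ÷ −3x² = −2x⁵. Subtract (−2x⁵)·D = 6x⁷ + 2x⁶ − 14x⁵. Remainder: −15x⁶ − 8x⁵ + 34x⁴ + 16x³ − 9x² − 25x + 25.
Step 3: lead(−15x⁶ − 8x⁵ + 34x⁴ + 16x³ − 9x² − 25x + 25) ÷ lead(D) = −15x⁶ ÷ −3x² = 5x⁴. Subtract (5x⁴)·D = −15x⁶ − 5x⁵ + 35x⁴. Remainder: −3x⁵ − x⁴ + 16x³ − 9x² − 25x + 25.
Step 4: lead(−3x⁵ − x⁴ + 16x³ − 9x² − 25x + 25) ÷ lead(D) = −3x⁵ ÷ −3x² = x³. Subtract (x³)·D = −3x⁵ − x⁴ + 7x³. Remainder: 9x³ − 9x² − 25x + 25.
Step 5: lead(9x³ − 9x² − 25x + 25) ÷ lead(D) = 9x³ ÷ −3x² = −3x. Subtract (−3x)·D = 9x³ + 3x² − 21x. Remainder: −12x² − 4x + 25.
Step 6: lead(−12x² − 4x + 25) ÷ lead(D) = −12x² ÷ −3x² = 4. Subtract (4)·D = −12x² − 4x + 28. Remainder: −3.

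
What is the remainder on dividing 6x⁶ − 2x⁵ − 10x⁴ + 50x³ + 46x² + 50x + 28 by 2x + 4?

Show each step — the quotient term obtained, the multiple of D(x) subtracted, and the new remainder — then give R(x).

R(x) = 0

Step 1: lead(6x⁶ − 2x⁵ − 10x⁴ + 50x³ + 46x² + 50x + 28) ÷ lead(D) = 6x⁶ ÷ 2x = 3x⁵. Subtract (3x⁵)·D = 6x⁶ + 12x⁵. Remainder: −14x⁵ − 10x⁴ + 50x³ + 46x² + 50x + 28.
Step 2: lead(−14x⁵ − 10x⁴ + 50x³ + 46x² + 50x + 28) ÷ lead(D) = −14x⁵ ÷ 2x = −7x⁴. Subtract (−7x⁴)·D = −14x⁵ − 28x⁴. Remainder: 18x⁴ + 50x³ + 46x² + 50x + 28.
Step 3: lead(18x⁴ + 50x³ + 46x² + 50x + 28) ÷ lead(D) = 18x⁴ ÷ 2x = 9x³. Subtract (9x³)·D = 18x⁴ + 36x³. Remainder: 14x³ + 46x² + 50x + 28.
Step 4: lead(14x³ + 46x² + 50x + 28) ÷ lead(D) = 14x³ ÷ 2x = 7x². Subtract (7x²)·D = 14x³ + 28x². Remainder: 18x² + 50x + 28.
Step 5: lead(18x² + 50x + 28) ÷ lead(D) = 18x² ÷ 2x = 9x. Subtract (9x)·D = 18x² + 36x. Remainder: 14x + 28.
Step 6: lead(14x + 28) ÷ lead(D) = 14x ÷ 2x = 7. Subtract (7)·D = 14x + 28. Remainder: 0.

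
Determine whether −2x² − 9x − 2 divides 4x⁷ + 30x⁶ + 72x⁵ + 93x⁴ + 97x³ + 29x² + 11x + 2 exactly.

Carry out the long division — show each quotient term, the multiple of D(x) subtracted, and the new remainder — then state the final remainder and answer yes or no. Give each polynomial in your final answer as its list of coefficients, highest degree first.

Step 1: lead(4x⁷ + 30x⁶ + 72x⁵ + 93x⁴ + 97x³ + 29x² + 11x + 2) ÷ lead(D) = 4x⁷ ÷ −2x² = −2x⁵. Subtract (−2x⁵)·D = 4x⁷ + 18x⁶ + 4x⁵. Remainder: 12x⁶ + 68x⁵ + 93x⁴ + 97x³ + 29x² + 11x + 2.
Step 2: lead(12x⁶ + 68x⁵ + 93x⁴ + 97x³ + 29x² + 11x + 2) ÷ lead(D) = 12x⁶ ÷ −2x² = −6x⁴. Subtract (−6x⁴)·D = 12x⁶ + 54x⁵ + 12x⁴. Remainder: 14x⁵ + 81x⁴ + 97x³ + 29x² + 11x + 2.
Step 3: lead(14x⁵ + 81x⁴ + 97x³ + 29x² + 11x + 2) ÷ lead(D) = 14x⁵ ÷ −2x² = −7x³. Subtract (−7x³)·D = 14x⁵ + 63x⁴ + 14x³. Remainder: 18x⁴ + 83x³ + 29x² + 11x + 2.
Step 4: lead(18x⁴ + 83x³ + 29x² + 11x + 2) ÷ lead(D) = 18x⁴ ÷ −2x² = −9x². Subtract (−9x²)·D = 18x⁴ + 81x³ + 18x². Remainder: 2x³ + 11x² + 11x + 2.
Step 5: lead(2x³ + 11x² + 11x + 2) ÷ lead(D) = 2x³ ÷ −2x² = −x. Subtract (−x)·D = 2x³ + 9x² + 2x. Remainder: 2x² + 9x + 2.
Step 6: lead(2x² + 9x + 2) ÷ lead(D) = 2x² ÷ −2x² = −1. Subtract (−1)·D = 2x² + 9x + 2. Remainder: 0.

R = [0], so D(x) is a factor of P(x). yes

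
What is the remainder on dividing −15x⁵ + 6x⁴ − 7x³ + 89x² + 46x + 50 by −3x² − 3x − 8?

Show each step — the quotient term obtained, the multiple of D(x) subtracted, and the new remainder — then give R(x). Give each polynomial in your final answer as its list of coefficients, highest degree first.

Step 1: lead(−15x⁵ + 6x⁴ − 7x³ + 89x² + 46x + 50) ÷ lead(D) = −15x⁵ ÷ −3x² = 5x³. Subtract (5x³)·D = −15x⁵ − 15x⁴ − 40x³. Remainder: 21x⁴ + 33x³ + 89x² + 46x + 50.
Step 2: lead(21x⁴ + 33x³ + 89x² + 46x + 50) ÷ lead(D) = 21x⁴ ÷ −3x² = −7x². Subtract (−7x²)·D = 21x⁴ + 21x³ + 56x². Remainder: 12x³ + 33x² + 46x + 50.
Step 3: lead(12x³ + 33x² + 46x + 50) ÷ lead(D) = 12x³ ÷ −3x² = −4x. Subtract (−4x)·D = 12x³ + 12x² + 32x. Remainder: 21x² + 14x + 50.
Step 4: lead(21x² + 14x + 50) ÷ lead(D) = 21x² ÷ −3x² = −7. Subtract (−7)·D = 21x² + 21x + 56. Remainder: −7x − 6.

R = [-7, -6]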